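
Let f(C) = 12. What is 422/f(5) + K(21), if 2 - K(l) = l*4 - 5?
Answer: -251/6 ≈ -41.833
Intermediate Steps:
K(l) = 7 - 4*l (K(l) = 2 - (l*4 - 5) = 2 - (4*l - 5) = 2 - (-5 + 4*l) = 2 + (5 - 4*l) = 7 - 4*l)
422/f(5) + K(21) = 422/12 + (7 - 4*21) = (1/12)*422 + (7 - 84) = 211/6 - 77 = -251/6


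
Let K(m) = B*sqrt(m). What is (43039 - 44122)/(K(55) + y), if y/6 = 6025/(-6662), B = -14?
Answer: -13041014895/23856688391 + 168230895882*sqrt(55)/119283441955 ≈ 9.9128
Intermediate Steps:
y = -18075/3331 (y = 6*(6025/(-6662)) = 6*(6025*(-1/6662)) = 6*(-6025/6662) = -18075/3331 ≈ -5.4263)
K(m) = -14*sqrt(m)
(43039 - 44122)/(K(55) + y) = (43039 - 44122)/(-14*sqrt(55) - 18075/3331) = -1083/(-18075/3331 - 14*sqrt(55))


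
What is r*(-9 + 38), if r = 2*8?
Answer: 464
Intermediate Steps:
r = 16
r*(-9 + 38) = 16*(-9 + 38) = 16*29 = 464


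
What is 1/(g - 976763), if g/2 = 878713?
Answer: 1/780663 ≈ 1.2810e-6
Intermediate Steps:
g = 1757426 (g = 2*878713 = 1757426)
1/(g - 976763) = 1/(1757426 - 976763) = 1/780663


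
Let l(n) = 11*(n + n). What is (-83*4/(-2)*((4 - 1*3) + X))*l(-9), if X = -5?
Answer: 131472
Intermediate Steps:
l(n) = 22*n (l(n) = 11*(2*n) = 22*n)
(-83*4/(-2)*((4 - 1*3) + X))*l(-9) = (-83*4/(-2)*((4 - 1*3) - 5))*(22*(-9)) = -83*4*(-½)*((4 - 3) - 5)*(-198) = -(-166)*(1 - 5)*(-198) = -(-166)*(-4)*(-198) = -83*8*(-198) = -664*(-198) = 131472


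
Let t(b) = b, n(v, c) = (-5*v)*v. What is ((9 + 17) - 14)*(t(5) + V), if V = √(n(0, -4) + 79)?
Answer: 60 + 12*√79 ≈ 166.66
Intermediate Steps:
n(v, c) = -5*v²
V = √79 (V = √(-5*0² + 79) = √(-5*0 + 79) = √(0 + 79) = √79 ≈ 8.8882)
((9 + 17) - 14)*(t(5) + V) = ((9 + 17) - 14)*(5 + √79) = (26 - 14)*(5 + √79) = 12*(5 + √79) = 60 + 12*√79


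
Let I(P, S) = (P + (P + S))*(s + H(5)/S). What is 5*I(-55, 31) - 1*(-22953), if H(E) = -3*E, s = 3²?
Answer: 607263/31 ≈ 19589.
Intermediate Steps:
s = 9
I(P, S) = (9 - 15/S)*(S + 2*P) (I(P, S) = (P + (P + S))*(9 + (-3*5)/S) = (S + 2*P)*(9 - 15/S) = (9 - 15/S)*(S + 2*P))
5*I(-55, 31) - 1*(-22953) = 5*(-15 + 9*31 + 18*(-55) - 30*(-55)/31) - 1*(-22953) = 5*(-15 + 279 - 990 - 30*(-55)*1/31) + 22953 = 5*(-15 + 279 - 990 + 1650/31) + 22953 = 5*(-20856/31) + 22953 = -104280/31 + 22953 = 607263/31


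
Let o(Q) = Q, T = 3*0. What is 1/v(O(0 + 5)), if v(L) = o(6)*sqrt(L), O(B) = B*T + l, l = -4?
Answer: -I/12 ≈ -0.083333*I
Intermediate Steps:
T = 0
O(B) = -4 (O(B) = B*0 - 4 = 0 - 4 = -4)
v(L) = 6*sqrt(L)
1/v(O(0 + 5)) = 1/(6*sqrt(-4)) = 1/(6*(2*I)) = 1/(12*I) = -I/12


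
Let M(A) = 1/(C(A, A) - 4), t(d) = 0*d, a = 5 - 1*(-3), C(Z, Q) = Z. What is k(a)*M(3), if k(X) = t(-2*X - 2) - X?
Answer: 8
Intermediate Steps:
a = 8 (a = 5 + 3 = 8)
t(d) = 0
M(A) = 1/(-4 + A) (M(A) = 1/(A - 4) = 1/(-4 + A))
k(X) = -X (k(X) = 0 - X = -X)
k(a)*M(3) = (-1*8)/(-4 + 3) = -8/(-1) = -8*(-1) = 8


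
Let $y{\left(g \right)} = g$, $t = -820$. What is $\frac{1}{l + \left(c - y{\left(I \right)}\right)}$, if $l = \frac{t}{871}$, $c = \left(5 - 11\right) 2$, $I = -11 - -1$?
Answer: $- \frac{871}{2562} \approx -0.33997$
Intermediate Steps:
$I = -10$ ($I = -11 + 1 = -10$)
$c = -12$ ($c = \left(-6\right) 2 = -12$)
$l = - \frac{820}{871} \approx -0.94145$
$\frac{1}{l + \left(c - y{\left(I \right)}\right)} = \frac{1}{- \frac{820}{871} - 2} = \frac{1}{- \frac{2562}{871}} = - \frac{871}{2562}$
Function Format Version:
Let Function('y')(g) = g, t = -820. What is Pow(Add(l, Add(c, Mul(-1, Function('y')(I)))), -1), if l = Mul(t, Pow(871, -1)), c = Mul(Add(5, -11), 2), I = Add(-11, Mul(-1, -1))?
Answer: Rational(-871, 2562) ≈ -0.33997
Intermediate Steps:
I = -10 (I = Add(-11, 1) = -10)
c = -12 (c = Mul(-6, 2) = -12)
l = Rational(-820, 871) (l = Mul(-820, Pow(871, -1)) = Mul(-820, Rational(1, 871)) = Rational(-820, 871) ≈ -0.94145)
Pow(Add(l, Add(c, Mul(-1, Function('y')(I)))), -1) = Pow(Add(Rational(-820, 871), Add(-12, Mul(-1, -10))), -1) = Pow(Add(Rational(-820, 871), Add(-12, 10)), -1) = Pow(Add(Rational(-820, 871), -2), -1) = Pow(Rational(-2562, 871), -1) = Rational(-871, 2562)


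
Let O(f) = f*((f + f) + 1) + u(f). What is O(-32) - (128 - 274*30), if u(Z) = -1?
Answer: 10107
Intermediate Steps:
O(f) = -1 + f*(1 + 2*f) (O(f) = f*((f + f) + 1) - 1 = f*(2*f + 1) - 1 = f*(1 + 2*f) - 1 = -1 + f*(1 + 2*f))
O(-32) - (128 - 274*30) = (-1 - 32 + 2*(-32)²) - (128 - 274*30) = (-1 - 32 + 2*1024) - (128 - 8220) = (-1 - 32 + 2048) - 1*(-8092) = 2015 + 8092 = 10107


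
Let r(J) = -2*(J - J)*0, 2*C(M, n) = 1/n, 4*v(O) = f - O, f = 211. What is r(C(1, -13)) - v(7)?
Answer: -51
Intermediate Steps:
v(O) = 211/4 - O/4 (v(O) = (211 - O)/4 = 211/4 - O/4)
C(M, n) = 1/(2*n)
r(J) = 0 (r(J) = -2*0*0 = 0*0 = 0)
r(C(1, -13)) - v(7) = 0 - (211/4 - ¼*7) = 0 - (211/4 - 7/4) = 0 - 1*51 = 0 - 51 = -51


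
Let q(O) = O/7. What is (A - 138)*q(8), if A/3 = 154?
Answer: 2592/7 ≈ 370.29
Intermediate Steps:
A = 462 (A = 3*154 = 462)
q(O) = O/7 (q(O) = O*(⅐) = O/7)
(A - 138)*q(8) = (462 - 138)*((⅐)*8) = 324*(8/7) = 2592/7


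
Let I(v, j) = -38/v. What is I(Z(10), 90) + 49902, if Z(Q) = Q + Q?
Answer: 499001/10 ≈ 49900.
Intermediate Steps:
Z(Q) = 2*Q
I(Z(10), 90) + 49902 = -38/(2*10) + 49902 = -38/20 + 49902 = -38*1/20 + 49902 = -19/10 + 49902 = 499001/10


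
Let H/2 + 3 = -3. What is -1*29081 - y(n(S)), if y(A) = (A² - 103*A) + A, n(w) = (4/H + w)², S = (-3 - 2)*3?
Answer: -4890529/81 ≈ -60377.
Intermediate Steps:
H = -12 (H = -6 + 2*(-3) = -6 - 6 = -12)
S = -15 (S = -5*3 = -15)
n(w) = (-⅓ + w)² (n(w) = (4/(-12) + w)² = (4*(-1/12) + w)² = (-⅓ + w)²)
y(A) = A² - 102*A
-1*29081 - y(n(S)) = -1*29081 - (-1 + 3*(-15))²/9*(-102 + (-1 + 3*(-15))²/9) = -29081 - (-1 - 45)²/9*(-102 + (-1 - 45)²/9) = -29081 - (⅑)*(-46)²*(-102 + (⅑)*(-46)²) = -29081 - (⅑)*2116*(-102 + (⅑)*2116) = -29081 - 2116*(-102 + 2116/9)/9 = -29081 - 2116*1198/(9*9) = -29081 - 1*2534968/81 = -29081 - 2534968/81 = -4890529/81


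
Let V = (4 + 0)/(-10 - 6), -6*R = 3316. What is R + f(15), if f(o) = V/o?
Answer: -33161/60 ≈ -552.68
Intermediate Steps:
R = -1658/3 (R = -1/6*3316 = -1658/3 ≈ -552.67)
V = -1/4 (V = 4/(-16) = 4*(-1/16) = -1/4 ≈ -0.25000)
f(o) = -1/(4*o)
R + f(15) = -1658/3 - 1/4/15 = -1658/3 - 1/4*1/15 = -1658/3 - 1/60 = -33161/60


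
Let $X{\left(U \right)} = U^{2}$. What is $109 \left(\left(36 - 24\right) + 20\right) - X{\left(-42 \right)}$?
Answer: $1724$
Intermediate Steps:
$109 \left(\left(36 - 24\right) + 20\right) - X{\left(-42 \right)} = 109 \left(\left(36 - 24\right) + 20\right) - \left(-42\right)^{2} = 109 \left(\left(36 - 24\right) + 20\right) - 1764 = 109 \left(12 + 20\right) - 1764 = 109 \cdot 32 - 1764 = 3488 - 1764 = 1724$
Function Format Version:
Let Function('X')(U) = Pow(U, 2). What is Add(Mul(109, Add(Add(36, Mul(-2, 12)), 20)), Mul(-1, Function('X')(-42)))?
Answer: 1724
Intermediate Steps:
Add(Mul(109, Add(Add(36, Mul(-2, 12)), 20)), Mul(-1, Function('X')(-42))) = Add(Mul(109, Add(Add(36, Mul(-2, 12)), 20)), Mul(-1, Pow(-42, 2))) = Add(Mul(109, Add(Add(36, -24), 20)), Mul(-1, 1764)) = Add(Mul(109, Add(12, 20)), -1764) = Add(Mul(109, 32), -1764) = Add(3488, -1764) = 1724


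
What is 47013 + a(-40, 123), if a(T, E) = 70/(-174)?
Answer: 4090096/87 ≈ 47013.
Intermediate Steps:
a(T, E) = -35/87 (a(T, E) = 70*(-1/174) = -35/87)
47013 + a(-40, 123) = 47013 - 35/87 = 4090096/87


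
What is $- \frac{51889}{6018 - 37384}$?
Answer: $\frac{51889}{31366} \approx 1.6543$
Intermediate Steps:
$- \frac{51889}{6018 - 37384} = - \frac{51889}{-31366} = \left(-51889\right) \left(- \frac{1}{31366}\right) = \frac{51889}{31366}$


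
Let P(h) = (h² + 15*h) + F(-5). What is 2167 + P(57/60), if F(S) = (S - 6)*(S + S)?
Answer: 916861/400 ≈ 2292.2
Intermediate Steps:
F(S) = 2*S*(-6 + S) (F(S) = (-6 + S)*(2*S) = 2*S*(-6 + S))
P(h) = 110 + h² + 15*h (P(h) = (h² + 15*h) + 2*(-5)*(-6 - 5) = (h² + 15*h) + 2*(-5)*(-11) = (h² + 15*h) + 110 = 110 + h² + 15*h)
2167 + P(57/60) = 2167 + (110 + (57/60)² + 15*(57/60)) = 2167 + (110 + (57*(1/60))² + 15*(57*(1/60))) = 2167 + (110 + (19/20)² + 15*(19/20)) = 2167 + (110 + 361/400 + 57/4) = 2167 + 50061/400 = 916861/400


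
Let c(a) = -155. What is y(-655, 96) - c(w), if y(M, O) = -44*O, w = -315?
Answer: -4069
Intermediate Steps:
y(-655, 96) - c(w) = -44*96 - 1*(-155) = -4224 + 155 = -4069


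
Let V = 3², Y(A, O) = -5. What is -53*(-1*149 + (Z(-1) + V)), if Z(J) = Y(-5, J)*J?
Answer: 7155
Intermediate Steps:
Z(J) = -5*J
V = 9
-53*(-1*149 + (Z(-1) + V)) = -53*(-1*149 + (-5*(-1) + 9)) = -53*(-149 + (5 + 9)) = -53*(-149 + 14) = -53*(-135) = 7155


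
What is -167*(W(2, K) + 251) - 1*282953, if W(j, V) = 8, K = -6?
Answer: -326206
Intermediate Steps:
-167*(W(2, K) + 251) - 1*282953 = -167*(8 + 251) - 1*282953 = -167*259 - 282953 = -43253 - 282953 = -326206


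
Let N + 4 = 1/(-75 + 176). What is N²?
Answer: 162409/10201 ≈ 15.921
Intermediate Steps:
N = -403/101 (N = -4 + 1/(-75 + 176) = -4 + 1/101 = -403/101 ≈ -3.9901)
N² = (-403/101)² = 162409/10201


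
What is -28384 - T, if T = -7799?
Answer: -20585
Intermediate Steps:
-28384 - T = -28384 - 1*(-7799) = -28384 + 7799 = -20585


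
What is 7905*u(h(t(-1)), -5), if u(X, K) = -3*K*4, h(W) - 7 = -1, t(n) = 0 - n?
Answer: 474300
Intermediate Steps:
t(n) = -n
h(W) = 6 (h(W) = 7 - 1 = 6)
u(X, K) = -12*K
7905*u(h(t(-1)), -5) = 7905*(-12*(-5)) = 7905*60 = 474300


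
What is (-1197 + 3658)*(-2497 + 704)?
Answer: -4412573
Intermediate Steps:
(-1197 + 3658)*(-2497 + 704) = 2461*(-1793) = -4412573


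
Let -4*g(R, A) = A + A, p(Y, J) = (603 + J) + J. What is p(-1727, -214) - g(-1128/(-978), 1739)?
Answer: 2089/2 ≈ 1044.5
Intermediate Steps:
p(Y, J) = 603 + 2*J
g(R, A) = -A/2 (g(R, A) = -(A + A)/4 = -A/2)
p(-1727, -214) - g(-1128/(-978), 1739) = (603 + 2*(-214)) - (-1)*1739/2 = (603 - 428) - 1*(-1739/2) = 175 + 1739/2 = 2089/2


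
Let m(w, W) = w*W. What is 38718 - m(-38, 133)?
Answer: 43772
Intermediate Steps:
m(w, W) = W*w
38718 - m(-38, 133) = 38718 - 133*(-38) = 38718 - 1*(-5054) = 38718 + 5054 = 43772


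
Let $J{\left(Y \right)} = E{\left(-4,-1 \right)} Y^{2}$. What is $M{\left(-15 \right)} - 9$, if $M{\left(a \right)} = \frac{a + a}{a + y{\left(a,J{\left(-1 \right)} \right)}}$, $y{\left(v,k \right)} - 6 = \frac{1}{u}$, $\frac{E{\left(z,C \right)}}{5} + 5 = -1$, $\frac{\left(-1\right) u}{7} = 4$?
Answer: $- \frac{1437}{253} \approx -5.6798$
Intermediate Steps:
$u = -28$ ($u = \left(-7\right) 4 = -28$)
$E{\left(z,C \right)} = -30$ ($E{\left(z,C \right)} = -25 + 5 \left(-1\right) = -25 - 5 = -30$)
$J{\left(Y \right)} = - 30 Y^{2}$
$y{\left(v,k \right)} = \frac{167}{28}$ ($y{\left(v,k \right)} = 6 + \frac{1}{-28} = 6 - \frac{1}{28} = \frac{167}{28}$)
$M{\left(a \right)} = \frac{2 a}{\frac{167}{28} + a}$ ($M{\left(a \right)} = \frac{a + a}{a + \frac{167}{28}} = \frac{2 a}{\frac{167}{28} + a}$)
$M{\left(-15 \right)} - 9 = 56 \left(-15\right) \frac{1}{167 + 28 \left(-15\right)} - 9 = 56 \left(-15\right) \frac{1}{167 - 420} - 9 = 56 \left(-15\right) \frac{1}{-253} - 9 = 56 \left(-15\right) \left(- \frac{1}{253}\right) - 9 = \frac{840}{253} - 9 = - \frac{1437}{253}$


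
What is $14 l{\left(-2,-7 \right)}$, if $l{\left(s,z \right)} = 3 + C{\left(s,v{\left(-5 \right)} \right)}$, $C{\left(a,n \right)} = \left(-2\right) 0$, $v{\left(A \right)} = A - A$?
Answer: $42$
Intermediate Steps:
$v{\left(A \right)} = 0$
$C{\left(a,n \right)} = 0$
$l{\left(s,z \right)} = 3$ ($l{\left(s,z \right)} = 3 + 0 = 3$)
$14 l{\left(-2,-7 \right)} = 14 \cdot 3 = 42$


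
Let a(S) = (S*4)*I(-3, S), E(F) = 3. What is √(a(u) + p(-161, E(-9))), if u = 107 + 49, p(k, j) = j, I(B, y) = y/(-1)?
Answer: I*√97341 ≈ 312.0*I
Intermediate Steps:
I(B, y) = -y (I(B, y) = y*(-1) = -y)
u = 156
a(S) = -4*S² (a(S) = (S*4)*(-S) = (4*S)*(-S) = -4*S²)
√(a(u) + p(-161, E(-9))) = √(-4*156² + 3) = √(-4*24336 + 3) = √(-97344 + 3) = √(-97341) = I*√97341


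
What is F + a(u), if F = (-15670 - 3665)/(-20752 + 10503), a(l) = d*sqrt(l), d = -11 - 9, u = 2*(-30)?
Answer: 19335/10249 - 40*I*sqrt(15) ≈ 1.8865 - 154.92*I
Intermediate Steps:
u = -60
d = -20
a(l) = -20*sqrt(l)
F = 19335/10249 (F = -19335/(-10249) = -19335*(-1/10249) = 19335/10249 ≈ 1.8865)
F + a(u) = 19335/10249 - 40*I*sqrt(15)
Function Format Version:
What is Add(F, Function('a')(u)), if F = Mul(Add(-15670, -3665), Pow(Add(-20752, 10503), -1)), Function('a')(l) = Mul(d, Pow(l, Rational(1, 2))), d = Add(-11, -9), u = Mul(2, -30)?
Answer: Add(Rational(19335, 10249), Mul(-40, I, Pow(15, Rational(1, 2)))) ≈ Add(1.8865, Mul(-154.92, I))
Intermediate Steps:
u = -60
d = -20
Function('a')(l) = Mul(-20, Pow(l, Rational(1, 2)))
F = Rational(19335, 10249) (F = Mul(-19335, Pow(-10249, -1)) = Mul(-19335, Rational(-1, 10249)) = Rational(19335, 10249) ≈ 1.8865)
Add(F, Function('a')(u)) = Add(Rational(19335, 10249), Mul(-20, Pow(-60, Rational(1, 2)))) = Add(Rational(19335, 10249), Mul(-20, Mul(2, I, Pow(15, Rational(1, 2))))) = Add(Rational(19335, 10249), Mul(-40, I, Pow(15, Rational(1, 2))))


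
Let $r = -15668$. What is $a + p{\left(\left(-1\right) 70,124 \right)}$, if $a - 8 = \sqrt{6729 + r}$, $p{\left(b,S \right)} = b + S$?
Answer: $62 + i \sqrt{8939} \approx 62.0 + 94.546 i$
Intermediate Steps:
$p{\left(b,S \right)} = S + b$
$a = 8 + i \sqrt{8939}$ ($a = 8 + \sqrt{6729 - 15668} = 8 + \sqrt{-8939} = 8 + i \sqrt{8939} \approx 8.0 + 94.546 i$)
$a + p{\left(\left(-1\right) 70,124 \right)} = \left(8 + i \sqrt{8939}\right) + \left(124 - 70\right) = \left(8 + i \sqrt{8939}\right) + 54 = 62 + i \sqrt{8939}$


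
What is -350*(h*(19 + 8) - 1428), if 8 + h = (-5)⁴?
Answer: -5330850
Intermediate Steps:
h = 617 (h = -8 + (-5)⁴ = -8 + 625 = 617)
-350*(h*(19 + 8) - 1428) = -350*(617*(19 + 8) - 1428) = -350*(617*27 - 1428) = -350*(16659 - 1428) = -350*15231 = -5330850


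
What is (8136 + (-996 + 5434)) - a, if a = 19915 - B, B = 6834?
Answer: -507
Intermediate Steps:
a = 13081 (a = 19915 - 1*6834 = 19915 - 6834 = 13081)
(8136 + (-996 + 5434)) - a = (8136 + (-996 + 5434)) - 1*13081 = (8136 + 4438) - 13081 = 12574 - 13081 = -507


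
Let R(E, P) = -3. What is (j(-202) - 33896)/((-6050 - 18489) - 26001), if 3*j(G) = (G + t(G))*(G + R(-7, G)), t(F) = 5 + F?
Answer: 349/2660 ≈ 0.13120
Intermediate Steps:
j(G) = (-3 + G)*(5 + 2*G)/3 (j(G) = ((G + (5 + G))*(G - 3))/3 = ((5 + 2*G)*(-3 + G))/3 = ((-3 + G)*(5 + 2*G))/3 = (-3 + G)*(5 + 2*G)/3)
(j(-202) - 33896)/((-6050 - 18489) - 26001) = ((-5 - ⅓*(-202) + (⅔)*(-202)²) - 33896)/((-6050 - 18489) - 26001) = ((-5 + 202/3 + (⅔)*40804) - 33896)/(-24539 - 26001) = ((-5 + 202/3 + 81608/3) - 33896)/(-50540) = (27265 - 33896)*(-1/50540) = -6631*(-1/50540) = 349/2660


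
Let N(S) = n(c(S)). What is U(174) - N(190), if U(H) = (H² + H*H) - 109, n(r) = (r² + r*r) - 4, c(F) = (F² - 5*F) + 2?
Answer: -2471265761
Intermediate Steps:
c(F) = 2 + F² - 5*F
n(r) = -4 + 2*r² (n(r) = (r² + r²) - 4 = 2*r² - 4 = -4 + 2*r²)
U(H) = -109 + 2*H² (U(H) = (H² + H²) - 109 = 2*H² - 109 = -109 + 2*H²)
N(S) = -4 + 2*(2 + S² - 5*S)²
U(174) - N(190) = (-109 + 2*174²) - (-4 + 2*(2 + 190² - 5*190)²) = (-109 + 2*30276) - (-4 + 2*(2 + 36100 - 950)²) = (-109 + 60552) - (-4 + 2*35152²) = 60443 - (-4 + 2*1235663104) = 60443 - (-4 + 2471326208) = 60443 - 1*2471326204 = 60443 - 2471326204 = -2471265761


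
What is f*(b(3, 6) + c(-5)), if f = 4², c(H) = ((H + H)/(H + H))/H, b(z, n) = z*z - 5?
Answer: 304/5 ≈ 60.800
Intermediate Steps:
b(z, n) = -5 + z² (b(z, n) = z² - 5 = -5 + z²)
c(H) = 1/H (c(H) = ((2*H)/((2*H)))/H = ((2*H)*(1/(2*H)))/H = 1/H)
f = 16
f*(b(3, 6) + c(-5)) = 16*((-5 + 3²) + 1/(-5)) = 16*((-5 + 9) - ⅕) = 16*(4 - ⅕) = 16*(19/5) = 304/5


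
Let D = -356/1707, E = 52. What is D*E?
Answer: -18512/1707 ≈ -10.845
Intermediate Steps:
D = -356/1707 (D = -356*1/1707 = -356/1707 ≈ -0.20855)
D*E = -356/1707*52 = -18512/1707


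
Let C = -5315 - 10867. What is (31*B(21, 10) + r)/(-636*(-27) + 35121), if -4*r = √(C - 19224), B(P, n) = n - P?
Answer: -341/52293 - I*√3934/69724 ≈ -0.0065209 - 0.00089957*I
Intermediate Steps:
C = -16182
r = -3*I*√3934/4 (r = -√(-16182 - 19224)/4 = -3*I*√3934/4 ≈ -47.041*I)
(31*B(21, 10) + r)/(-636*(-27) + 35121) = (31*(10 - 1*21) - 3*I*√3934/4)/(-636*(-27) + 35121) = (31*(10 - 21) - 3*I*√3934/4)/(17172 + 35121) = (31*(-11) - 3*I*√3934/4)/52293 = (-341 - 3*I*√3934/4)*(1/52293) = -341/52293 - I*√3934/69724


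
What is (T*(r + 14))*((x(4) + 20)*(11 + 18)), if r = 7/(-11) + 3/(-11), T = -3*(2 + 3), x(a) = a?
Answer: -1503360/11 ≈ -1.3667e+5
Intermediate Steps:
T = -15 (T = -3*5 = -15)
r = -10/11 (r = 7*(-1/11) + 3*(-1/11) = -7/11 - 3/11 = -10/11 ≈ -0.90909)
(T*(r + 14))*((x(4) + 20)*(11 + 18)) = (-15*(-10/11 + 14))*((4 + 20)*(11 + 18)) = (-15*144/11)*(24*29) = -2160/11*696 = -1503360/11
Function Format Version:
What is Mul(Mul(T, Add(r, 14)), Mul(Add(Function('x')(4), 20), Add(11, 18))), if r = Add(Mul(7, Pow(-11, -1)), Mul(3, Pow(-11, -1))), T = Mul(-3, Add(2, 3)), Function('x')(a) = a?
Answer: Rational(-1503360, 11) ≈ -1.3667e+5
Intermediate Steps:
T = -15 (T = Mul(-3, 5) = -15)
r = Rational(-10, 11) (r = Add(Mul(7, Rational(-1, 11)), Mul(3, Rational(-1, 11))) = Add(Rational(-7, 11), Rational(-3, 11)) = Rational(-10, 11) ≈ -0.90909)
Mul(Mul(T, Add(r, 14)), Mul(Add(Function('x')(4), 20), Add(11, 18))) = Mul(Mul(-15, Add(Rational(-10, 11), 14)), Mul(Add(4, 20), Add(11, 18))) = Mul(Mul(-15, Rational(144, 11)), Mul(24, 29)) = Mul(Rational(-2160, 11), 696) = Rational(-1503360, 11)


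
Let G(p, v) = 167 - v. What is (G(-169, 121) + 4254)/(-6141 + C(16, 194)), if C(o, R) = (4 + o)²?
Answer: -4300/5741 ≈ -0.74900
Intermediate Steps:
(G(-169, 121) + 4254)/(-6141 + C(16, 194)) = ((167 - 1*121) + 4254)/(-6141 + (4 + 16)²) = ((167 - 121) + 4254)/(-6141 + 20²) = (46 + 4254)/(-6141 + 400) = 4300/(-5741) = 4300*(-1/5741) = -4300/5741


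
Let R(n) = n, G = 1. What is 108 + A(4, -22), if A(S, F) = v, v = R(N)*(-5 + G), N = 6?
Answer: 84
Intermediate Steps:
v = -24 (v = 6*(-5 + 1) = 6*(-4) = -24)
A(S, F) = -24
108 + A(4, -22) = 108 - 24 = 84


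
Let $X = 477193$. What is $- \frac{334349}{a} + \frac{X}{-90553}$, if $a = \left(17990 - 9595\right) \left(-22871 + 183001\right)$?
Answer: $- \frac{641516698485547}{121729614616550} \approx -5.27$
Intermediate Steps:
$a = 1344291350$ ($a = 8395 \cdot 160130 = 1344291350$)
$- \frac{334349}{a} + \frac{X}{-90553} = - \frac{334349}{1344291350} + \frac{477193}{-90553} = \left(-334349\right) \frac{1}{1344291350} + 477193 \left(- \frac{1}{90553}\right) = - \frac{334349}{1344291350} - \frac{477193}{90553} = - \frac{641516698485547}{121729614616550}$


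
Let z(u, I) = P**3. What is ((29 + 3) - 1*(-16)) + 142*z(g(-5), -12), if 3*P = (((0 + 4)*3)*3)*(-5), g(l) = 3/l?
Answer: -30671952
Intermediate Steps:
P = -60 (P = ((((0 + 4)*3)*3)*(-5))/3 = (((4*3)*3)*(-5))/3 = ((12*3)*(-5))/3 = (36*(-5))/3 = (1/3)*(-180) = -60)
z(u, I) = -216000 (z(u, I) = (-60)**3 = -216000)
((29 + 3) - 1*(-16)) + 142*z(g(-5), -12) = ((29 + 3) - 1*(-16)) + 142*(-216000) = (32 + 16) - 30672000 = 48 - 30672000 = -30671952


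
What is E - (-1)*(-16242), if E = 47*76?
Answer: -12670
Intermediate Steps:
E = 3572
E - (-1)*(-16242) = 3572 - (-1)*(-16242) = 3572 - 1*16242 = 3572 - 16242 = -12670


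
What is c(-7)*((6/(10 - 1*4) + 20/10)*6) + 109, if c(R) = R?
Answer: -17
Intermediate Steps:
c(-7)*((6/(10 - 1*4) + 20/10)*6) + 109 = -7*(6/(10 - 1*4) + 20/10)*6 + 109 = -7*(6/(10 - 4) + 20*(⅒))*6 + 109 = -7*(6/6 + 2)*6 + 109 = -7*(6*(⅙) + 2)*6 + 109 = -7*(1 + 2)*6 + 109 = -21*6 + 109 = -7*18 + 109 = -126 + 109 = -17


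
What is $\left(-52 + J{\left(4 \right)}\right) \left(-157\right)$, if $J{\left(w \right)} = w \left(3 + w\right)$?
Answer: $3768$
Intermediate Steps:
$\left(-52 + J{\left(4 \right)}\right) \left(-157\right) = \left(-52 + 4 \left(3 + 4\right)\right) \left(-157\right) = \left(-52 + 4 \cdot 7\right) \left(-157\right) = \left(-52 + 28\right) \left(-157\right) = \left(-24\right) \left(-157\right) = 3768$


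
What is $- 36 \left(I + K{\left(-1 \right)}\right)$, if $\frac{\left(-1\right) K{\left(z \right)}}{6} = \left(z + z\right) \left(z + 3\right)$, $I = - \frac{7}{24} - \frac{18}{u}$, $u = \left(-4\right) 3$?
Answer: $- \frac{1815}{2} \approx -907.5$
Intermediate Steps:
$u = -12$
$I = \frac{29}{24}$ ($I = - \frac{7}{24} - \frac{18}{-12} = \left(-7\right) \frac{1}{24} - - \frac{3}{2} = - \frac{7}{24} + \frac{3}{2} = \frac{29}{24} \approx 1.2083$)
$K{\left(z \right)} = - 12 z \left(3 + z\right)$ ($K{\left(z \right)} = - 6 \left(z + z\right) \left(z + 3\right) = - 6 \cdot 2 z \left(3 + z\right) = - 12 z \left(3 + z\right)$)
$- 36 \left(I + K{\left(-1 \right)}\right) = - 36 \left(\frac{29}{24} - - 12 \left(3 - 1\right)\right) = - 36 \left(\frac{29}{24} - \left(-12\right) 2\right) = - 36 \left(\frac{29}{24} + 24\right) = \left(-36\right) \frac{605}{24} = - \frac{1815}{2}$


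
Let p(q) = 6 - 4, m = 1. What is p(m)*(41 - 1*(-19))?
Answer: 120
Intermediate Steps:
p(q) = 2
p(m)*(41 - 1*(-19)) = 2*(41 - 1*(-19)) = 2*(41 + 19) = 2*60 = 120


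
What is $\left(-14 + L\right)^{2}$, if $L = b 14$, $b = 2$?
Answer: $196$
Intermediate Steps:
$L = 28$ ($L = 2 \cdot 14 = 28$)
$\left(-14 + L\right)^{2} = \left(-14 + 28\right)^{2} = 14^{2} = 196$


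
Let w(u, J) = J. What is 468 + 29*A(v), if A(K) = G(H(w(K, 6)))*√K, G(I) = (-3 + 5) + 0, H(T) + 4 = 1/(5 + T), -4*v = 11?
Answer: 468 + 29*I*√11 ≈ 468.0 + 96.182*I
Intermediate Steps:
v = -11/4 (v = -¼*11 = -11/4 ≈ -2.7500)
H(T) = -4 + 1/(5 + T)
G(I) = 2 (G(I) = 2 + 0 = 2)
A(K) = 2*√K
468 + 29*A(v) = 468 + 29*(2*√(-11/4)) = 468 + 29*(2*(I*√11/2)) = 468 + 29*(I*√11) = 468 + 29*I*√11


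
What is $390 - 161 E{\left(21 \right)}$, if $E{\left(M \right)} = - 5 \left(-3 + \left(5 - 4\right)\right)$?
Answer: $-1220$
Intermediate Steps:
$E{\left(M \right)} = 10$ ($E{\left(M \right)} = - 5 \left(-3 + 1\right) = \left(-5\right) \left(-2\right) = 10$)
$390 - 161 E{\left(21 \right)} = 390 - 1610 = -1220$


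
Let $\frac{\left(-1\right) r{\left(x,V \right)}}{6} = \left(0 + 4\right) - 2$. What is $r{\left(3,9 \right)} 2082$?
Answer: $-24984$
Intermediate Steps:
$r{\left(x,V \right)} = -12$ ($r{\left(x,V \right)} = - 6 \left(\left(0 + 4\right) - 2\right) = - 6 \left(4 - 2\right) = \left(-6\right) 2 = -12$)
$r{\left(3,9 \right)} 2082 = \left(-12\right) 2082 = -24984$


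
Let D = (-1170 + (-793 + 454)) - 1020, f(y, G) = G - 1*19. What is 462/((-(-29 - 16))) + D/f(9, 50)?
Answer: -33161/465 ≈ -71.314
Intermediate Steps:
f(y, G) = -19 + G (f(y, G) = G - 19 = -19 + G)
D = -2529 (D = (-1170 - 339) - 1020 = -1509 - 1020 = -2529)
462/((-(-29 - 16))) + D/f(9, 50) = 462/((-(-29 - 16))) - 2529/(-19 + 50) = 462/((-1*(-45))) - 2529/31 = 462/45 - 2529*1/31 = 462*(1/45) - 2529/31 = 154/15 - 2529/31 = -33161/465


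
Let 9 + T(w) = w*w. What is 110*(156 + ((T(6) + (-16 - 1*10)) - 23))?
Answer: 14740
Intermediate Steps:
T(w) = -9 + w² (T(w) = -9 + w*w = -9 + w²)
110*(156 + ((T(6) + (-16 - 1*10)) - 23)) = 110*(156 + (((-9 + 6²) + (-16 - 1*10)) - 23)) = 110*(156 + (((-9 + 36) + (-16 - 10)) - 23)) = 110*(156 + ((27 - 26) - 23)) = 110*(156 + (1 - 23)) = 110*(156 - 22) = 110*134 = 14740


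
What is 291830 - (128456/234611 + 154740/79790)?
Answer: 546289772628232/1871961169 ≈ 2.9183e+5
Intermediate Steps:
291830 - (128456/234611 + 154740/79790) = 291830 - (128456*(1/234611) + 154740*(1/79790)) = 291830 - (128456/234611 + 15474/7979) = 291830 - 1*4655321038/1871961169 = 291830 - 4655321038/1871961169 = 546289772628232/1871961169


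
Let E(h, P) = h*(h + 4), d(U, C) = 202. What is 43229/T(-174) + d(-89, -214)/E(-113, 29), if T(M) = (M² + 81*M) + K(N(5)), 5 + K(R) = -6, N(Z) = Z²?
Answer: 535718135/199178207 ≈ 2.6896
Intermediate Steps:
K(R) = -11 (K(R) = -5 - 6 = -11)
E(h, P) = h*(4 + h)
T(M) = -11 + M² + 81*M (T(M) = (M² + 81*M) - 11 = -11 + M² + 81*M)
43229/T(-174) + d(-89, -214)/E(-113, 29) = 43229/(-11 + (-174)² + 81*(-174)) + 202/((-113*(4 - 113))) = 43229/(-11 + 30276 - 14094) + 202/((-113*(-109))) = 43229/16171 + 202/12317 = 535718135/199178207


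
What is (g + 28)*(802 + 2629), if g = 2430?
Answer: 8433398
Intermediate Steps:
(g + 28)*(802 + 2629) = (2430 + 28)*(802 + 2629) = 2458*3431 = 8433398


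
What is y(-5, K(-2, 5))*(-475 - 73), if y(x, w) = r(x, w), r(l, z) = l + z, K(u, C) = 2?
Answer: 1644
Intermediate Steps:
y(x, w) = w + x (y(x, w) = x + w = w + x)
y(-5, K(-2, 5))*(-475 - 73) = (2 - 5)*(-475 - 73) = -3*(-548) = 1644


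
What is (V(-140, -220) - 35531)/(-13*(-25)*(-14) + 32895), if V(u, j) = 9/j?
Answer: -7816829/6235900 ≈ -1.2535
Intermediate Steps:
(V(-140, -220) - 35531)/(-13*(-25)*(-14) + 32895) = (9/(-220) - 35531)/(-13*(-25)*(-14) + 32895) = (9*(-1/220) - 35531)/(325*(-14) + 32895) = (-9/220 - 35531)/(-4550 + 32895) = -7816829/220/28345 = -7816829/220*1/28345 = -7816829/6235900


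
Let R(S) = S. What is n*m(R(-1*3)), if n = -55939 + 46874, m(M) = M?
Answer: 27195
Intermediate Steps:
n = -9065
n*m(R(-1*3)) = -(-9065)*3 = -9065*(-3) = 27195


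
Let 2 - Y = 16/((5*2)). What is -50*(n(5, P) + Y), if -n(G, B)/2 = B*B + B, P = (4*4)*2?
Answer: 105580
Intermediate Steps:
Y = 2/5 (Y = 2 - 16/(5*2) = 2 - 16/10 = 2 - 1*8/5 = 2 - 8/5 = 2/5 ≈ 0.40000)
P = 32 (P = 16*2 = 32)
n(G, B) = -2*B - 2*B**2 (n(G, B) = -2*(B*B + B) = -2*(B**2 + B) = -2*(B + B**2) = -2*B - 2*B**2)
-50*(n(5, P) + Y) = -50*(-2*32*(1 + 32) + 2/5) = -50*(-2*32*33 + 2/5) = -50*(-2112 + 2/5) = -50*(-10558/5) = 105580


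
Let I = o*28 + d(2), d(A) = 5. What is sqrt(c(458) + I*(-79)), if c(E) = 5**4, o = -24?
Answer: sqrt(53318) ≈ 230.91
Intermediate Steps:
I = -667 (I = -24*28 + 5 = -672 + 5 = -667)
c(E) = 625
sqrt(c(458) + I*(-79)) = sqrt(625 - 667*(-79)) = sqrt(625 + 52693) = sqrt(53318)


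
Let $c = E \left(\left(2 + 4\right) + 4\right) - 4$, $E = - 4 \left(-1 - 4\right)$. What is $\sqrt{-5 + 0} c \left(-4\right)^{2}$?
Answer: $3136 i \sqrt{5} \approx 7012.3 i$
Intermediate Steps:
$E = 20$ ($E = - 4 \left(-1 - 4\right) = \left(-4\right) \left(-5\right) = 20$)
$c = 196$ ($c = 20 \left(\left(2 + 4\right) + 4\right) - 4 = 20 \left(6 + 4\right) - 4 = 20 \cdot 10 - 4 = 200 - 4 = 196$)
$\sqrt{-5 + 0} c \left(-4\right)^{2} = \sqrt{-5 + 0} \cdot 196 \left(-4\right)^{2} = \sqrt{-5} \cdot 196 \cdot 16 = i \sqrt{5} \cdot 196 \cdot 16 = 196 i \sqrt{5} \cdot 16 = 3136 i \sqrt{5}$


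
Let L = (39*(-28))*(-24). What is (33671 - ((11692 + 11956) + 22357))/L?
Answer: -881/1872 ≈ -0.47062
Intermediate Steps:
L = 26208 (L = -1092*(-24) = 26208)
(33671 - ((11692 + 11956) + 22357))/L = (33671 - ((11692 + 11956) + 22357))/26208 = (33671 - (23648 + 22357))*(1/26208) = (33671 - 1*46005)*(1/26208) = (33671 - 46005)*(1/26208) = -12334*1/26208 = -881/1872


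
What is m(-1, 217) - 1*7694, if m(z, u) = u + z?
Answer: -7478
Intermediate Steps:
m(-1, 217) - 1*7694 = (217 - 1) - 1*7694 = 216 - 7694 = -7478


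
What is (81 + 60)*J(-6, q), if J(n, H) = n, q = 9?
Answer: -846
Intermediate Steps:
(81 + 60)*J(-6, q) = (81 + 60)*(-6) = 141*(-6) = -846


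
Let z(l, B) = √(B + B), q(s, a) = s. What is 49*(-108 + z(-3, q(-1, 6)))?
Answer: -5292 + 49*I*√2 ≈ -5292.0 + 69.297*I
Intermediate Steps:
z(l, B) = √2*√B (z(l, B) = √(2*B) = √2*√B)
49*(-108 + z(-3, q(-1, 6))) = 49*(-108 + √2*√(-1)) = 49*(-108 + √2*I) = 49*(-108 + I*√2) = -5292 + 49*I*√2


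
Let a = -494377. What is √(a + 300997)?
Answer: 2*I*√48345 ≈ 439.75*I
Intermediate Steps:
√(a + 300997) = √(-494377 + 300997) = √(-193380) = 2*I*√48345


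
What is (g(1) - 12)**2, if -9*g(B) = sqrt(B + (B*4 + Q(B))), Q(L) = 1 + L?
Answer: (108 + sqrt(7))**2/81 ≈ 151.14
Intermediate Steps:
g(B) = -sqrt(1 + 6*B)/9 (g(B) = -sqrt(B + (B*4 + (1 + B)))/9 = -sqrt(B + (4*B + (1 + B)))/9 = -sqrt(B + (1 + 5*B))/9 = -sqrt(1 + 6*B)/9)
(g(1) - 12)**2 = (-sqrt(1 + 6*1)/9 - 12)**2 = (-sqrt(1 + 6)/9 - 12)**2 = (-sqrt(7)/9 - 12)**2 = (-12 - sqrt(7)/9)**2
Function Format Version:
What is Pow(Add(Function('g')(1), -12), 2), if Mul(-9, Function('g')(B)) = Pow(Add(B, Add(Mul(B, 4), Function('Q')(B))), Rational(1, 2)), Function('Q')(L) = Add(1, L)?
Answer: Mul(Rational(1, 81), Pow(Add(108, Pow(7, Rational(1, 2))), 2)) ≈ 151.14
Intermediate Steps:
Function('g')(B) = Mul(Rational(-1, 9), Pow(Add(1, Mul(6, B)), Rational(1, 2))) (Function('g')(B) = Mul(Rational(-1, 9), Pow(Add(B, Add(Mul(B, 4), Add(1, B))), Rational(1, 2))) = Mul(Rational(-1, 9), Pow(Add(B, Add(Mul(4, B), Add(1, B))), Rational(1, 2))) = Mul(Rational(-1, 9), Pow(Add(B, Add(1, Mul(5, B))), Rational(1, 2))) = Mul(Rational(-1, 9), Pow(Add(1, Mul(6, B)), Rational(1, 2))))
Pow(Add(Function('g')(1), -12), 2) = Pow(Add(Mul(Rational(-1, 9), Pow(Add(1, Mul(6, 1)), Rational(1, 2))), -12), 2) = Pow(Add(Mul(Rational(-1, 9), Pow(Add(1, 6), Rational(1, 2))), -12), 2) = Pow(Add(Mul(Rational(-1, 9), Pow(7, Rational(1, 2))), -12), 2) = Pow(Add(-12, Mul(Rational(-1, 9), Pow(7, Rational(1, 2)))), 2)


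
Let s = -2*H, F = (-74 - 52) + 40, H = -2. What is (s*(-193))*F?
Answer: 66392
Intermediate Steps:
F = -86 (F = -126 + 40 = -86)
s = 4 (s = -2*(-2) = 4)
(s*(-193))*F = (4*(-193))*(-86) = -772*(-86) = 66392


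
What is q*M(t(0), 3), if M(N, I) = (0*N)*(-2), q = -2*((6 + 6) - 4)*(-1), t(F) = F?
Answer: 0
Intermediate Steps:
q = 16 (q = -2*(12 - 4)*(-1) = -2*8*(-1) = -16*(-1) = 16)
M(N, I) = 0 (M(N, I) = 0*(-2) = 0)
q*M(t(0), 3) = 16*0 = 0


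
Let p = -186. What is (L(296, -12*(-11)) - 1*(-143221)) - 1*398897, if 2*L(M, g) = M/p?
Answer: -23777942/93 ≈ -2.5568e+5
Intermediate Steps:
L(M, g) = -M/372 (L(M, g) = (M/(-186))/2 = (M*(-1/186))/2 = (-M/186)/2 = -M/372)
(L(296, -12*(-11)) - 1*(-143221)) - 1*398897 = (-1/372*296 - 1*(-143221)) - 1*398897 = (-74/93 + 143221) - 398897 = 13319479/93 - 398897 = -23777942/93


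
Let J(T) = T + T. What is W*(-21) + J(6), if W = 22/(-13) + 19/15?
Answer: 1361/65 ≈ 20.938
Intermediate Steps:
W = -83/195 (W = 22*(-1/13) + 19*(1/15) = -22/13 + 19/15 = -83/195 ≈ -0.42564)
J(T) = 2*T
W*(-21) + J(6) = -83/195*(-21) + 2*6 = 581/65 + 12 = 1361/65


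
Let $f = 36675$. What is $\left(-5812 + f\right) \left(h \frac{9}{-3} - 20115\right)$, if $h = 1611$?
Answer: $-769970124$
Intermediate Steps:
$\left(-5812 + f\right) \left(h \frac{9}{-3} - 20115\right) = \left(-5812 + 36675\right) \left(1611 \frac{9}{-3} - 20115\right) = 30863 \left(1611 \cdot 9 \left(- \frac{1}{3}\right) - 20115\right) = 30863 \left(1611 \left(-3\right) - 20115\right) = 30863 \left(-4833 - 20115\right) = 30863 \left(-24948\right) = -769970124$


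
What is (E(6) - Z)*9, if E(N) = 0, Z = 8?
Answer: -72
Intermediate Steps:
(E(6) - Z)*9 = (0 - 1*8)*9 = (0 - 8)*9 = -8*9 = -72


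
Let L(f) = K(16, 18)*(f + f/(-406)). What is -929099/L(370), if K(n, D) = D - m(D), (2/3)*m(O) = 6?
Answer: -188607097/674325 ≈ -279.70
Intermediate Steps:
m(O) = 9 (m(O) = (3/2)*6 = 9)
K(n, D) = -9 + D (K(n, D) = D - 1*9 = D - 9 = -9 + D)
L(f) = 3645*f/406 (L(f) = (-9 + 18)*(f + f/(-406)) = 9*(f + f*(-1/406)) = 9*(f - f/406) = 9*(405*f/406) = 3645*f/406)
-929099/L(370) = -929099/((3645/406)*370) = -929099/674325/203 = -929099*203/674325 = -188607097/674325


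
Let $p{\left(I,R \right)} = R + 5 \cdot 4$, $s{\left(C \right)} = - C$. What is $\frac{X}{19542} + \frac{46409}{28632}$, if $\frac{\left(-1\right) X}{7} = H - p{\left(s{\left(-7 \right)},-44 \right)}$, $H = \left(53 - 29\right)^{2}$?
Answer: $\frac{131111713}{93254424} \approx 1.406$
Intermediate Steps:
$H = 576$ ($H = 24^{2} = 576$)
$p{\left(I,R \right)} = 20 + R$ ($p{\left(I,R \right)} = R + 20 = 20 + R$)
$X = -4200$ ($X = - 7 \left(576 - \left(20 - 44\right)\right) = - 7 \left(576 - -24\right) = - 7 \left(576 + 24\right) = \left(-7\right) 600 = -4200$)
$\frac{X}{19542} + \frac{46409}{28632} = - \frac{4200}{19542} + \frac{46409}{28632} = \left(-4200\right) \frac{1}{19542} + 46409 \cdot \frac{1}{28632} = - \frac{700}{3257} + \frac{46409}{28632} = \frac{131111713}{93254424}$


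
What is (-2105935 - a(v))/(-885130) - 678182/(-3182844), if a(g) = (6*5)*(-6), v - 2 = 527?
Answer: 182564222522/70430767743 ≈ 2.5921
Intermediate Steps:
v = 529 (v = 2 + 527 = 529)
a(g) = -180 (a(g) = 30*(-6) = -180)
(-2105935 - a(v))/(-885130) - 678182/(-3182844) = (-2105935 - 1*(-180))/(-885130) - 678182/(-3182844) = (-2105935 + 180)*(-1/885130) - 678182*(-1/3182844) = -2105755*(-1/885130) + 339091/1591422 = 421151/177026 + 339091/1591422 = 182564222522/70430767743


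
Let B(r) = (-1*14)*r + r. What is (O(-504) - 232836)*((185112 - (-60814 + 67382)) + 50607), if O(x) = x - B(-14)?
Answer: -53511799822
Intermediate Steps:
B(r) = -13*r (B(r) = -14*r + r = -13*r)
O(x) = -182 + x (O(x) = x - (-13)*(-14) = x - 1*182 = x - 182 = -182 + x)
(O(-504) - 232836)*((185112 - (-60814 + 67382)) + 50607) = ((-182 - 504) - 232836)*((185112 - (-60814 + 67382)) + 50607) = (-686 - 232836)*((185112 - 1*6568) + 50607) = -233522*((185112 - 6568) + 50607) = -233522*(178544 + 50607) = -233522*229151 = -53511799822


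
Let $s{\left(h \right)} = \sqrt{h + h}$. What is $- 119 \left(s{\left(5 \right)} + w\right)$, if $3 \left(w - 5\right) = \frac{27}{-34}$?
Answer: $- \frac{1127}{2} - 119 \sqrt{10} \approx -939.81$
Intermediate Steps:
$w = \frac{161}{34}$ ($w = 5 + \frac{27 \frac{1}{-34}}{3} = 5 + \frac{27 \left(- \frac{1}{34}\right)}{3} = 5 + \frac{1}{3} \left(- \frac{27}{34}\right) = 5 - \frac{9}{34} = \frac{161}{34} \approx 4.7353$)
$s{\left(h \right)} = \sqrt{2} \sqrt{h}$ ($s{\left(h \right)} = \sqrt{2 h} = \sqrt{2} \sqrt{h}$)
$- 119 \left(s{\left(5 \right)} + w\right) = - 119 \left(\sqrt{2} \sqrt{5} + \frac{161}{34}\right) = - 119 \left(\sqrt{10} + \frac{161}{34}\right) = - 119 \left(\frac{161}{34} + \sqrt{10}\right) = - \frac{1127}{2} - 119 \sqrt{10}$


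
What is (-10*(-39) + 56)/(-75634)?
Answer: -223/37817 ≈ -0.0058968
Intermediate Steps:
(-10*(-39) + 56)/(-75634) = (390 + 56)*(-1/75634) = 446*(-1/75634) = -223/37817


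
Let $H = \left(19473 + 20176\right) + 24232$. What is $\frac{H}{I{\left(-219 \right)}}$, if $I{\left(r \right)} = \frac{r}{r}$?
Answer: $63881$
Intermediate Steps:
$I{\left(r \right)} = 1$
$H = 63881$ ($H = 39649 + 24232 = 63881$)
$\frac{H}{I{\left(-219 \right)}} = \frac{63881}{1} = 63881 \cdot 1 = 63881$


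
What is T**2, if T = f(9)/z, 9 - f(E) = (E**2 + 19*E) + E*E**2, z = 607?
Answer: 944784/368449 ≈ 2.5642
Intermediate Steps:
f(E) = 9 - E**2 - E**3 - 19*E (f(E) = 9 - ((E**2 + 19*E) + E*E**2) = 9 - ((E**2 + 19*E) + E**3) = 9 - (E**2 + E**3 + 19*E) = 9 + (-E**2 - E**3 - 19*E) = 9 - E**2 - E**3 - 19*E)
T = -972/607 (T = (9 - 1*9**2 - 1*9**3 - 19*9)/607 = (9 - 1*81 - 1*729 - 171)*(1/607) = (9 - 81 - 729 - 171)*(1/607) = -972*1/607 = -972/607 ≈ -1.6013)
T**2 = (-972/607)**2 = 944784/368449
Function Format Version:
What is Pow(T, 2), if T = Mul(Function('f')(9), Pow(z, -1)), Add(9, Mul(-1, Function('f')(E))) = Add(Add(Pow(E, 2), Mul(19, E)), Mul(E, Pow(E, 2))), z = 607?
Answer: Rational(944784, 368449) ≈ 2.5642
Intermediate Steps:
Function('f')(E) = Add(9, Mul(-1, Pow(E, 2)), Mul(-1, Pow(E, 3)), Mul(-19, E)) (Function('f')(E) = Add(9, Mul(-1, Add(Add(Pow(E, 2), Mul(19, E)), Mul(E, Pow(E, 2))))) = Add(9, Mul(-1, Add(Add(Pow(E, 2), Mul(19, E)), Pow(E, 3)))) = Add(9, Mul(-1, Add(Pow(E, 2), Pow(E, 3), Mul(19, E)))) = Add(9, Add(Mul(-1, Pow(E, 2)), Mul(-1, Pow(E, 3)), Mul(-19, E))) = Add(9, Mul(-1, Pow(E, 2)), Mul(-1, Pow(E, 3)), Mul(-19, E)))
T = Rational(-972, 607) (T = Mul(Add(9, Mul(-1, Pow(9, 2)), Mul(-1, Pow(9, 3)), Mul(-19, 9)), Pow(607, -1)) = Mul(Add(9, Mul(-1, 81), Mul(-1, 729), -171), Rational(1, 607)) = Mul(Add(9, -81, -729, -171), Rational(1, 607)) = Mul(-972, Rational(1, 607)) = Rational(-972, 607) ≈ -1.6013)
Pow(T, 2) = Pow(Rational(-972, 607), 2) = Rational(944784, 368449)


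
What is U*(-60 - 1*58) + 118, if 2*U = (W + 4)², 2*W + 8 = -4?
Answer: -118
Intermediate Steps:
W = -6 (W = -4 + (½)*(-4) = -4 - 2 = -6)
U = 2 (U = (-6 + 4)²/2 = (½)*(-2)² = (½)*4 = 2)
U*(-60 - 1*58) + 118 = 2*(-60 - 1*58) + 118 = 2*(-60 - 58) + 118 = 2*(-118) + 118 = -236 + 118 = -118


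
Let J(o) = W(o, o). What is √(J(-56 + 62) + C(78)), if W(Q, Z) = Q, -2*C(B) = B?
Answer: I*√33 ≈ 5.7446*I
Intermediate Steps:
C(B) = -B/2
J(o) = o
√(J(-56 + 62) + C(78)) = √((-56 + 62) - ½*78) = √(6 - 39) = √(-33) = I*√33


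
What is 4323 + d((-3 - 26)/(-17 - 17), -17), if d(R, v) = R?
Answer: 147011/34 ≈ 4323.9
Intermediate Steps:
4323 + d((-3 - 26)/(-17 - 17), -17) = 4323 + (-3 - 26)/(-17 - 17) = 4323 - 29/(-34) = 4323 - 29*(-1/34) = 4323 + 29/34 = 147011/34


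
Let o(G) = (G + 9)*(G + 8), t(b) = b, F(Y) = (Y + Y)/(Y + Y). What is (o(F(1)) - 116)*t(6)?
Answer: -156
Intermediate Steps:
F(Y) = 1 (F(Y) = (2*Y)/((2*Y)) = (2*Y)*(1/(2*Y)) = 1)
o(G) = (8 + G)*(9 + G) (o(G) = (9 + G)*(8 + G) = (8 + G)*(9 + G))
(o(F(1)) - 116)*t(6) = ((72 + 1**2 + 17*1) - 116)*6 = ((72 + 1 + 17) - 116)*6 = (90 - 116)*6 = -26*6 = -156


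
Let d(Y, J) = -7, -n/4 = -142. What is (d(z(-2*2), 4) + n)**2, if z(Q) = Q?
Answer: 314721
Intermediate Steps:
n = 568 (n = -4*(-142) = 568)
(d(z(-2*2), 4) + n)**2 = (-7 + 568)**2 = 561**2 = 314721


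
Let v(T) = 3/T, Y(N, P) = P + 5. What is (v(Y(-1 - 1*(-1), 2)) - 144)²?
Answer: 1010025/49 ≈ 20613.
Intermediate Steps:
Y(N, P) = 5 + P
(v(Y(-1 - 1*(-1), 2)) - 144)² = (3/(5 + 2) - 144)² = (3/7 - 144)² = (-1005/7)² = 1010025/49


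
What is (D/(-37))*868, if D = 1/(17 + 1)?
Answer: -434/333 ≈ -1.3033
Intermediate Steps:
D = 1/18 ≈ 0.055556
(D/(-37))*868 = ((1/18)/(-37))*868 = ((1/18)*(-1/37))*868 = -1/666*868 = -434/333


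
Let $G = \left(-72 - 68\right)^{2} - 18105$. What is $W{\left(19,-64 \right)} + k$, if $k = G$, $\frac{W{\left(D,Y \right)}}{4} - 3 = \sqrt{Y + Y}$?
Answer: $1507 + 32 i \sqrt{2} \approx 1507.0 + 45.255 i$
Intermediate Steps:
$W{\left(D,Y \right)} = 12 + 4 \sqrt{2} \sqrt{Y}$ ($W{\left(D,Y \right)} = 12 + 4 \sqrt{Y + Y} = 12 + 4 \sqrt{2 Y} = 12 + 4 \sqrt{2} \sqrt{Y}$)
$G = 1495$ ($G = \left(-140\right)^{2} - 18105 = 19600 - 18105 = 1495$)
$k = 1495$
$W{\left(19,-64 \right)} + k = \left(12 + 4 \sqrt{2} \sqrt{-64}\right) + 1495 = \left(12 + 4 \sqrt{2} \cdot 8 i\right) + 1495 = \left(12 + 32 i \sqrt{2}\right) + 1495 = 1507 + 32 i \sqrt{2}$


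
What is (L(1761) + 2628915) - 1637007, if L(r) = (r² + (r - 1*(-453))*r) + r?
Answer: 7993644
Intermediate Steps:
L(r) = r + r² + r*(453 + r) (L(r) = (r² + (r + 453)*r) + r = (r² + (453 + r)*r) + r = (r² + r*(453 + r)) + r = r + r² + r*(453 + r))
(L(1761) + 2628915) - 1637007 = (2*1761*(227 + 1761) + 2628915) - 1637007 = (2*1761*1988 + 2628915) - 1637007 = (7001736 + 2628915) - 1637007 = 9630651 - 1637007 = 7993644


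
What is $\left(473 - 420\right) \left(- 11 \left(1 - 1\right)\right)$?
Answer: $0$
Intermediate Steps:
$\left(473 - 420\right) \left(- 11 \left(1 - 1\right)\right) = 53 \left(\left(-11\right) 0\right) = 53 \cdot 0 = 0$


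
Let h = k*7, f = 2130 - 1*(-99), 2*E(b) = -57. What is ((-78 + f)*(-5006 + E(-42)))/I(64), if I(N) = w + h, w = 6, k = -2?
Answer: 21658419/16 ≈ 1.3537e+6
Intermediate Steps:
E(b) = -57/2 (E(b) = (½)*(-57) = -57/2)
f = 2229 (f = 2130 + 99 = 2229)
h = -14 (h = -2*7 = -14)
I(N) = -8 (I(N) = 6 - 14 = -8)
((-78 + f)*(-5006 + E(-42)))/I(64) = ((-78 + 2229)*(-5006 - 57/2))/(-8) = (2151*(-10069/2))*(-⅛) = -21658419/2*(-⅛) = 21658419/16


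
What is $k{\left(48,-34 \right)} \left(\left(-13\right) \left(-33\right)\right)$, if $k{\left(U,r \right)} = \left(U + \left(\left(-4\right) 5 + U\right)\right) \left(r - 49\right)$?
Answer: $-2706132$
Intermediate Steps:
$k{\left(U,r \right)} = \left(-49 + r\right) \left(-20 + 2 U\right)$ ($k{\left(U,r \right)} = \left(U + \left(-20 + U\right)\right) \left(-49 + r\right) = \left(-20 + 2 U\right) \left(-49 + r\right) = \left(-49 + r\right) \left(-20 + 2 U\right)$)
$k{\left(48,-34 \right)} \left(\left(-13\right) \left(-33\right)\right) = \left(980 - 4704 - -680 + 2 \cdot 48 \left(-34\right)\right) \left(\left(-13\right) \left(-33\right)\right) = \left(980 - 4704 + 680 - 3264\right) 429 = \left(-6308\right) 429 = -2706132$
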